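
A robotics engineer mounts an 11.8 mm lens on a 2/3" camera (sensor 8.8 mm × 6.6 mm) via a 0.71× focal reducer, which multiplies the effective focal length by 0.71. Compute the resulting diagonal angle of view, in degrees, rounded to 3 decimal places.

Effective focal length f = 11.8 × 0.71 = 8.378 mm.
Sensor diagonal = √(8.8² + 6.6²) = √121.0000 ≈ 11.0000 mm.
α = 2·arctan(11.000 / (2 × 8.378)) = 2·arctan(0.65648) ≈ 66.5683°.

66.568°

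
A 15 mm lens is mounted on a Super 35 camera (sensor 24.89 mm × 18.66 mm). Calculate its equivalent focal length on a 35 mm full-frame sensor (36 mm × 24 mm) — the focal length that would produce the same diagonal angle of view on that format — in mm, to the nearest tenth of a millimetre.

Sensor diagonal = √(24.89² + 18.66²) = √967.7077 ≈ 31.1080 mm.
Sensor diagonal = √(36² + 24²) = √1872.0000 ≈ 43.2666 mm.
Equal angle of view means equal diagonal/f ratio, so f₂ = f₁ · (diagonal₂/diagonal₁) = 15 × 43.2666/31.1080.
f₂ = 15 × 1.39085 ≈ 20.863 mm.

20.9 mm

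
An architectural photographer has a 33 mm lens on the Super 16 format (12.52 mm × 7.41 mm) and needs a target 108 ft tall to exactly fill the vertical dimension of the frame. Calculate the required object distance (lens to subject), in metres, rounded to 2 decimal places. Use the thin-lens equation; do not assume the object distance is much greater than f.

W: 108 ft × 304.8 mm/ft = 32918.40 mm.
Magnification m = h/W = dᵢ/dₒ; combined with 1/f = 1/dₒ + 1/dᵢ this gives dₒ = f·(1 + W/h).
dₒ = 33 mm × (1 + 32918.4/7.41) = 33 × 4443.4290 ≈ 146633.157 mm = 146.633 m.

146.63 m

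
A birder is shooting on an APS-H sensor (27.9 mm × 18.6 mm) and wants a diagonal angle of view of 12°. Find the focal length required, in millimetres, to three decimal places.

Sensor diagonal = √(27.9² + 18.6²) = √1124.3700 ≈ 33.5316 mm.
From α = 2·arctan(d/2f) we get f = d / (2·tan(α/2)).
With d = 33.5316 mm and α/2 = 6°, tan(α/2) ≈ 0.10510, so f ≈ 33.5316 / 0.21021 ≈ 159.5161 mm.

159.516 mm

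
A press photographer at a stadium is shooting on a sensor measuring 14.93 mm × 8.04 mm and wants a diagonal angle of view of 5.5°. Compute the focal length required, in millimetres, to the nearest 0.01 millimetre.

176.51 mm

Sensor diagonal = √(14.93² + 8.04²) = √287.5465 ≈ 16.9572 mm.
From α = 2·arctan(d/2f) we get f = d / (2·tan(α/2)).
With d = 16.9572 mm and α/2 = 2.75°, tan(α/2) ≈ 0.04803, so f ≈ 16.9572 / 0.09607 ≈ 176.5145 mm.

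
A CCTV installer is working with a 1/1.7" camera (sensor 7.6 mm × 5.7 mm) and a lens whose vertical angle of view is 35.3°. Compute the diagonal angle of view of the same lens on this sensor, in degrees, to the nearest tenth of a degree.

From the vertical AOV: f = 5.7 / (2·tan(17.65°)) = 5.7 / 0.63636 ≈ 8.9572 mm.
Sensor diagonal = √(7.6² + 5.7²) = √90.2500 ≈ 9.5000 mm.
Diagonal AOV = 2·arctan(9.5000 / (2 × 8.9572)) = 2·arctan(0.53030) ≈ 55.8739°.

55.9°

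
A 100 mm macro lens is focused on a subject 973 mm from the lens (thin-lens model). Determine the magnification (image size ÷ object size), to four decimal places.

Thin lens: 1/f = 1/dₒ + 1/dᵢ → 1/dᵢ = 1/100 − 1/973 = 0.0089723 mm⁻¹, so dᵢ ≈ 111.4548 mm.
Magnification m = dᵢ/dₒ = 111.4548/973 ≈ 0.11455.

0.1145×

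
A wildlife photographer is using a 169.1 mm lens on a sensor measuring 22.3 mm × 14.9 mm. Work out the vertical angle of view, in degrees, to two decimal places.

Angle of view α = 2·arctan(h/2f) with h = 14.9 mm and f = 169.1 mm.
h/2f = 0.04406; arctan(0.04406) ≈ 2.5226°, so α ≈ 5.0453°.

5.05°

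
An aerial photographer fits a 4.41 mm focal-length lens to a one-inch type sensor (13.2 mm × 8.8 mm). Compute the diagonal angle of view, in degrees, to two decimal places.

121.86°

Sensor diagonal = √(13.2² + 8.8²) = √251.6800 ≈ 15.8644 mm.
Angle of view α = 2·arctan(d/2f) with d = 15.8644 mm and f = 4.41 mm.
d/2f = 1.79869; arctan(1.79869) ≈ 60.9277°, so α ≈ 121.8553°.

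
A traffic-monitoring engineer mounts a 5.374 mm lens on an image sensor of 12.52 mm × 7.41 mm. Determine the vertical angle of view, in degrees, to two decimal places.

Angle of view α = 2·arctan(h/2f) with h = 7.41 mm and f = 5.374 mm.
h/2f = 0.68943; arctan(0.68943) ≈ 34.5836°, so α ≈ 69.1671°.

69.17°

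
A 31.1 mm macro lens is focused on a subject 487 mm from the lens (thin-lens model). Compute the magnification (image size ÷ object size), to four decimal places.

Thin lens: 1/f = 1/dₒ + 1/dᵢ → 1/dᵢ = 1/31.1 − 1/487 = 0.0301010 mm⁻¹, so dᵢ ≈ 33.2215 mm.
Magnification m = dᵢ/dₒ = 33.2215/487 ≈ 0.06822.

0.0682×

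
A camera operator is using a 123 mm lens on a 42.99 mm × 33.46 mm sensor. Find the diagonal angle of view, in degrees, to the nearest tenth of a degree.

25.0°

Sensor diagonal = √(42.99² + 33.46²) = √2967.7117 ≈ 54.4767 mm.
Angle of view α = 2·arctan(d/2f) with d = 54.4767 mm and f = 123 mm.
d/2f = 0.22145; arctan(0.22145) ≈ 12.4866°, so α ≈ 24.9733°.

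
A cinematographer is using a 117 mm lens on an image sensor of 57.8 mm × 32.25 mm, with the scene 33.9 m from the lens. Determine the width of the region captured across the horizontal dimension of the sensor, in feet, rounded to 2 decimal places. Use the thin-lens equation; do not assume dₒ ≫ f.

dₒ: 33.9 m = 33900 mm.
Similar triangles through the lens centre give W/dₒ = w/dᵢ; with 1/f = 1/dₒ + 1/dᵢ this gives W = w·(dₒ − f)/f.
W = 57.8 mm × (33900 − 117) / 117 = 57.8 × 288.7436 ≈ 16689.379 mm = 16689.379/304.8 ft = 54.7552 ft.

54.76 ft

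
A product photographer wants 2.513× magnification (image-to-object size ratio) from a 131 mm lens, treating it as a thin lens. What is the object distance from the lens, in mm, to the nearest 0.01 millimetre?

With m = dᵢ/dₒ and 1/f = 1/dₒ + 1/dᵢ, substituting dᵢ = m·dₒ gives 1/f = (1 + 1/m)/dₒ, hence dₒ = f·(1 + 1/m).
dₒ = 131 × (1 + 1/2.513) = 131 × 1.39793 ≈ 183.129 mm.

183.13 mm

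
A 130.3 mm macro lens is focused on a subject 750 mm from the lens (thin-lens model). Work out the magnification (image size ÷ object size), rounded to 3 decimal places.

0.210×

Thin lens: 1/f = 1/dₒ + 1/dᵢ → 1/dᵢ = 1/130.3 − 1/750 = 0.0063413 mm⁻¹, so dᵢ ≈ 157.6973 mm.
Magnification m = dᵢ/dₒ = 157.6973/750 ≈ 0.21026.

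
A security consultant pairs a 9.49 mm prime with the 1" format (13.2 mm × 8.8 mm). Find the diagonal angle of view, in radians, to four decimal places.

Sensor diagonal = √(13.2² + 8.8²) = √251.6800 ≈ 15.8644 mm.
Angle of view α = 2·arctan(d/2f) with d = 15.8644 mm and f = 9.49 mm.
d/2f = 0.83585; arctan(0.83585) ≈ 0.6962 rad, so α ≈ 1.3924 rad.

1.3924 rad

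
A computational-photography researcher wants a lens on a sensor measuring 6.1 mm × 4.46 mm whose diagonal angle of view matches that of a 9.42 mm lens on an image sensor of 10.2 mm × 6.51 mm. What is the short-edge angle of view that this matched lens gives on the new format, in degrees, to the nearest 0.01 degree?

Sensor diagonal = √(10.2² + 6.51²) = √146.4201 ≈ 12.1004 mm.
Sensor diagonal = √(6.1² + 4.46²) = √57.1016 ≈ 7.5566 mm.
Equal diagonal AOV ⇒ f₂ = f₁ · 7.5566/12.1004 = 9.42 × 0.62449 ≈ 5.8827 mm.
Short-edge AOV on the new format = 2·arctan(4.46 / (2 × 5.8827)) = 2·arctan(0.37908) ≈ 41.5214°.

41.52°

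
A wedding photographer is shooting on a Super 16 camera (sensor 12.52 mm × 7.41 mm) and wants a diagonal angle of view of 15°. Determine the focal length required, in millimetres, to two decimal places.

55.25 mm

Sensor diagonal = √(12.52² + 7.41²) = √211.6585 ≈ 14.5485 mm.
From α = 2·arctan(d/2f) we get f = d / (2·tan(α/2)).
With d = 14.5485 mm and α/2 = 7.5°, tan(α/2) ≈ 0.13165, so f ≈ 14.5485 / 0.26330 ≈ 55.2534 mm.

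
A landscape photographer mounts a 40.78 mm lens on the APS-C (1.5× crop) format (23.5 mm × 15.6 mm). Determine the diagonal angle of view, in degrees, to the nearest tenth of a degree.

Sensor diagonal = √(23.5² + 15.6²) = √795.6100 ≈ 28.2066 mm.
Angle of view α = 2·arctan(d/2f) with d = 28.2066 mm and f = 40.78 mm.
d/2f = 0.34584; arctan(0.34584) ≈ 19.0773°, so α ≈ 38.1547°.

38.2°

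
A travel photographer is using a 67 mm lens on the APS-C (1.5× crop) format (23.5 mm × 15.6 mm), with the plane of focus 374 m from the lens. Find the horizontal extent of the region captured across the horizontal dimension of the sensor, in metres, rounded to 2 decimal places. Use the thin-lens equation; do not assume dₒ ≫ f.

131.16 m

dₒ: 374 m = 374000 mm.
Similar triangles through the lens centre give W/dₒ = w/dᵢ; with 1/f = 1/dₒ + 1/dᵢ this gives W = w·(dₒ − f)/f.
W = 23.5 mm × (374000 − 67) / 67 = 23.5 × 5581.0896 ≈ 131155.604 mm = 131.156 m.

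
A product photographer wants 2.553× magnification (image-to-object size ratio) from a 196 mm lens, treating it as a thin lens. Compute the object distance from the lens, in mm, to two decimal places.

272.77 mm

With m = dᵢ/dₒ and 1/f = 1/dₒ + 1/dᵢ, substituting dᵢ = m·dₒ gives 1/f = (1 + 1/m)/dₒ, hence dₒ = f·(1 + 1/m).
dₒ = 196 × (1 + 1/2.553) = 196 × 1.39170 ≈ 272.772 mm.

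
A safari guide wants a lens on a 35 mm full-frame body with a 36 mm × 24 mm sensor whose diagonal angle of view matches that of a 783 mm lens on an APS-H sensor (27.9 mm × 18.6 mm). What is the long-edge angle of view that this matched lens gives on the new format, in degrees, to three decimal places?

2.041°

Sensor diagonal = √(27.9² + 18.6²) = √1124.3700 ≈ 33.5316 mm.
Sensor diagonal = √(36² + 24²) = √1872.0000 ≈ 43.2666 mm.
Equal diagonal AOV ⇒ f₂ = f₁ · 43.2666/33.5316 = 783 × 1.29032 ≈ 1010.3226 mm.
Long-edge AOV on the new format = 2·arctan(36 / (2 × 1010.3226)) = 2·arctan(0.01782) ≈ 2.0414°.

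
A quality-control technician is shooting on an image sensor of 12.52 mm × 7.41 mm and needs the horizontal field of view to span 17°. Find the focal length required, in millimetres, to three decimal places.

41.887 mm

From α = 2·arctan(w/2f) we get f = w / (2·tan(α/2)).
With w = 12.52 mm and α/2 = 8.5°, tan(α/2) ≈ 0.14945, so f ≈ 12.52 / 0.29890 ≈ 41.8866 mm.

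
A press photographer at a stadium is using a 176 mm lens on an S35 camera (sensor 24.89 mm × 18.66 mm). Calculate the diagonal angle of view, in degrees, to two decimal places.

10.10°

Sensor diagonal = √(24.89² + 18.66²) = √967.7077 ≈ 31.1080 mm.
Angle of view α = 2·arctan(d/2f) with d = 31.1080 mm and f = 176 mm.
d/2f = 0.08838; arctan(0.08838) ≈ 5.0504°, so α ≈ 10.1008°.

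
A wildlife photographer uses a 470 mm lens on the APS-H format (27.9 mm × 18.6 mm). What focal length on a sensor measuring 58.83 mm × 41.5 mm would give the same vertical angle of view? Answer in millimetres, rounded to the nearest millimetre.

Equal angle of view means equal height/f ratio, so f₂ = f₁ · (height₂/height₁) = 470 × 41.5/18.6.
f₂ = 470 × 2.23118 ≈ 1048.656 mm.

1049 mm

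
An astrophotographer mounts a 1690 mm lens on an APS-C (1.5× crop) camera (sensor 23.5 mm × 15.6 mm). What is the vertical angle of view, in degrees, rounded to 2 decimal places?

0.53°

Angle of view α = 2·arctan(h/2f) with h = 15.6 mm and f = 1690 mm.
h/2f = 0.00462; arctan(0.00462) ≈ 0.2644°, so α ≈ 0.5289°.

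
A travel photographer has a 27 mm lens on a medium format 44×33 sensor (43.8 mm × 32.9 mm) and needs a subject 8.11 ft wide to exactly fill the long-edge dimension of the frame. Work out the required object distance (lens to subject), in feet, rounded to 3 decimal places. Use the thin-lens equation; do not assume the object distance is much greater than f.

5.088 ft

W: 8.11 ft × 304.8 mm/ft = 2471.93 mm.
Magnification m = w/W = dᵢ/dₒ; combined with 1/f = 1/dₒ + 1/dᵢ this gives dₒ = f·(1 + W/w).
dₒ = 27 mm × (1 + 2471.93/43.8) = 27 × 57.4367 ≈ 1550.791 mm = 1550.791/304.8 ft = 5.0879 ft.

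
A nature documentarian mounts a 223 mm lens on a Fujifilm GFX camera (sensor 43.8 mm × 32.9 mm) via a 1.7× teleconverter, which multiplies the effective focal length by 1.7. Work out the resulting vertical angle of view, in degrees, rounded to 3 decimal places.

Effective focal length f = 223 × 1.7 = 379.1 mm.
α = 2·arctan(32.9 / (2 × 379.1)) = 2·arctan(0.04339) ≈ 4.9693°.

4.969°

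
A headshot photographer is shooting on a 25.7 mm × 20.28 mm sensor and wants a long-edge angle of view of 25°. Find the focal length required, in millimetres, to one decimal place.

58.0 mm

From α = 2·arctan(w/2f) we get f = w / (2·tan(α/2)).
With w = 25.7 mm and α/2 = 12.5°, tan(α/2) ≈ 0.22169, so f ≈ 25.7 / 0.44339 ≈ 57.9626 mm.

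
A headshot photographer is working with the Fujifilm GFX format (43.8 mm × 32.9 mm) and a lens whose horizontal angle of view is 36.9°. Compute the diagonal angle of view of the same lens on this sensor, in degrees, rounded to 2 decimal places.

From the horizontal AOV: f = 43.8 / (2·tan(18.45°)) = 43.8 / 0.66725 ≈ 65.6425 mm.
Sensor diagonal = √(43.8² + 32.9²) = √3000.8500 ≈ 54.7800 mm.
Diagonal AOV = 2·arctan(54.7800 / (2 × 65.6425)) = 2·arctan(0.41726) ≈ 45.2977°.

45.30°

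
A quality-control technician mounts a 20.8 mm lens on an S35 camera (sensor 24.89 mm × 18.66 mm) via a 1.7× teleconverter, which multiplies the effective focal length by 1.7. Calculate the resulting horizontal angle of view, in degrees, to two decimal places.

38.78°

Effective focal length f = 20.8 × 1.7 = 35.36 mm.
α = 2·arctan(24.89 / (2 × 35.36)) = 2·arctan(0.35195) ≈ 38.7792°.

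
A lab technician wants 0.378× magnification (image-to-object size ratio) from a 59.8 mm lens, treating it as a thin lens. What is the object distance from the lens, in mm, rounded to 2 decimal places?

218.00 mm

With m = dᵢ/dₒ and 1/f = 1/dₒ + 1/dᵢ, substituting dᵢ = m·dₒ gives 1/f = (1 + 1/m)/dₒ, hence dₒ = f·(1 + 1/m).
dₒ = 59.8 × (1 + 1/0.378) = 59.8 × 3.64550 ≈ 218.001 mm.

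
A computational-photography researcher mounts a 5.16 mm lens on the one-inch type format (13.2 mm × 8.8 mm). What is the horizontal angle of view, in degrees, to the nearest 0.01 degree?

Angle of view α = 2·arctan(w/2f) with w = 13.2 mm and f = 5.16 mm.
w/2f = 1.27907; arctan(1.27907) ≈ 51.9811°, so α ≈ 103.9621°.

103.96°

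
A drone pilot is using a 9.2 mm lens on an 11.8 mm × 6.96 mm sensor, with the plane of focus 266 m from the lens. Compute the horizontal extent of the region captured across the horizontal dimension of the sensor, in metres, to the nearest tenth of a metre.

dₒ: 266 m = 266000 mm.
Similar triangles through the lens centre give W/dₒ = w/dᵢ; with 1/f = 1/dₒ + 1/dᵢ this gives W = w·(dₒ − f)/f.
W = 11.8 mm × (266000 − 9.2) / 9.2 = 11.8 × 28912.0435 ≈ 341162.113 mm = 341.162 m.

341.2 m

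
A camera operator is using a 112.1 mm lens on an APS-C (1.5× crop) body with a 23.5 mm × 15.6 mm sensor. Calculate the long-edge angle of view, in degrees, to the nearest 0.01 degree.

Angle of view α = 2·arctan(w/2f) with w = 23.5 mm and f = 112.1 mm.
w/2f = 0.10482; arctan(0.10482) ≈ 5.9837°, so α ≈ 11.9675°.

11.97°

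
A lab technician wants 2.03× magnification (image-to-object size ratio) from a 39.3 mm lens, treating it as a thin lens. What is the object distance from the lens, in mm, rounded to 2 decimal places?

58.66 mm

With m = dᵢ/dₒ and 1/f = 1/dₒ + 1/dᵢ, substituting dᵢ = m·dₒ gives 1/f = (1 + 1/m)/dₒ, hence dₒ = f·(1 + 1/m).
dₒ = 39.3 × (1 + 1/2.03) = 39.3 × 1.49261 ≈ 58.660 mm.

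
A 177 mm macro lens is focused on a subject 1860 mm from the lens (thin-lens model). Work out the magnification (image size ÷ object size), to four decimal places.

0.1052×

Thin lens: 1/f = 1/dₒ + 1/dᵢ → 1/dᵢ = 1/177 − 1/1860 = 0.0051121 mm⁻¹, so dᵢ ≈ 195.6150 mm.
Magnification m = dᵢ/dₒ = 195.6150/1860 ≈ 0.10517.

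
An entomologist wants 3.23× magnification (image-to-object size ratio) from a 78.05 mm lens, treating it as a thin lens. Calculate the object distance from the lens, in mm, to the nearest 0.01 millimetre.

With m = dᵢ/dₒ and 1/f = 1/dₒ + 1/dᵢ, substituting dᵢ = m·dₒ gives 1/f = (1 + 1/m)/dₒ, hence dₒ = f·(1 + 1/m).
dₒ = 78.05 × (1 + 1/3.23) = 78.05 × 1.30960 ≈ 102.214 mm.

102.21 mm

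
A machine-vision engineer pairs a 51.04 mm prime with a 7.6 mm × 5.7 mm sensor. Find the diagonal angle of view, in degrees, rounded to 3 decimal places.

Sensor diagonal = √(7.6² + 5.7²) = √90.2500 ≈ 9.5000 mm.
Angle of view α = 2·arctan(d/2f) with d = 9.5000 mm and f = 51.04 mm.
d/2f = 0.09306; arctan(0.09306) ≈ 5.3169°, so α ≈ 10.6338°.

10.634°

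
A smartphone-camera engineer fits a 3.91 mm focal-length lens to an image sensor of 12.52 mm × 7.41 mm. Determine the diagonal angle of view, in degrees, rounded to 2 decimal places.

123.48°

Sensor diagonal = √(12.52² + 7.41²) = √211.6585 ≈ 14.5485 mm.
Angle of view α = 2·arctan(d/2f) with d = 14.5485 mm and f = 3.91 mm.
d/2f = 1.86042; arctan(1.86042) ≈ 61.7414°, so α ≈ 123.4828°.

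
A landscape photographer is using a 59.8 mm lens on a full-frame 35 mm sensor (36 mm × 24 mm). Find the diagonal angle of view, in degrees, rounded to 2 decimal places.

Sensor diagonal = √(36² + 24²) = √1872.0000 ≈ 43.2666 mm.
Angle of view α = 2·arctan(d/2f) with d = 43.2666 mm and f = 59.8 mm.
d/2f = 0.36176; arctan(0.36176) ≈ 19.8881°, so α ≈ 39.7763°.

39.78°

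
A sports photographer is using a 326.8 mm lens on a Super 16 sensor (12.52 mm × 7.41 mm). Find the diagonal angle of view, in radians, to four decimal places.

0.0445 rad

Sensor diagonal = √(12.52² + 7.41²) = √211.6585 ≈ 14.5485 mm.
Angle of view α = 2·arctan(d/2f) with d = 14.5485 mm and f = 326.8 mm.
d/2f = 0.02226; arctan(0.02226) ≈ 0.0223 rad, so α ≈ 0.0445 rad.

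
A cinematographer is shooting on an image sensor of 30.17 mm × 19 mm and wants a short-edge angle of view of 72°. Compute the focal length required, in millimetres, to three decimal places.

13.076 mm

From α = 2·arctan(h/2f) we get f = h / (2·tan(α/2)).
With h = 19 mm and α/2 = 36°, tan(α/2) ≈ 0.72654, so f ≈ 19 / 1.45309 ≈ 13.0756 mm.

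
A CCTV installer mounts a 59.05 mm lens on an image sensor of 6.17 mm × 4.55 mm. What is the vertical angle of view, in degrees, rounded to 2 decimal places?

Angle of view α = 2·arctan(h/2f) with h = 4.55 mm and f = 59.05 mm.
h/2f = 0.03853; arctan(0.03853) ≈ 2.2063°, so α ≈ 4.4126°.

4.41°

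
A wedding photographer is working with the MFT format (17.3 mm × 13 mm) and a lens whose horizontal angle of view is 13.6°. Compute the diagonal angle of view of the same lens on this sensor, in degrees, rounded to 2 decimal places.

From the horizontal AOV: f = 17.3 / (2·tan(6.8°)) = 17.3 / 0.23849 ≈ 72.5411 mm.
Sensor diagonal = √(17.3² + 13²) = √468.2900 ≈ 21.6400 mm.
Diagonal AOV = 2·arctan(21.6400 / (2 × 72.5411)) = 2·arctan(0.14916) ≈ 16.9670°.

16.97°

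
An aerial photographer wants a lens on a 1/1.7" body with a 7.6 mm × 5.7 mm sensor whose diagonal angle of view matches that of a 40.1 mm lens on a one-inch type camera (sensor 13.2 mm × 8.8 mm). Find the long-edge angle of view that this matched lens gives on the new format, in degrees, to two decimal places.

17.98°

Sensor diagonal = √(13.2² + 8.8²) = √251.6800 ≈ 15.8644 mm.
Sensor diagonal = √(7.6² + 5.7²) = √90.2500 ≈ 9.5000 mm.
Equal diagonal AOV ⇒ f₂ = f₁ · 9.5000/15.8644 = 40.1 × 0.59882 ≈ 24.0128 mm.
Long-edge AOV on the new format = 2·arctan(7.6 / (2 × 24.0128)) = 2·arctan(0.15825) ≈ 17.9848°.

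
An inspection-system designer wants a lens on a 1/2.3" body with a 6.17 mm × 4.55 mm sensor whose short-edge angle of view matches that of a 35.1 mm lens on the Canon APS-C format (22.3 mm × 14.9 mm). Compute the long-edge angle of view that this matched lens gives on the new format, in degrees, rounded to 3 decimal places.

32.114°

Equal short-edge AOV ⇒ f₂ = f₁ · 4.55/14.9 = 35.1 × 0.30537 ≈ 10.7185 mm.
Long-edge AOV on the new format = 2·arctan(6.17 / (2 × 10.7185)) = 2·arctan(0.28782) ≈ 32.1139°.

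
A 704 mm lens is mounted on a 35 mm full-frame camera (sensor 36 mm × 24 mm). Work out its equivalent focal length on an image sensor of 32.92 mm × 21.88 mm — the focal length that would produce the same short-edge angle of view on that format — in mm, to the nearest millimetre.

642 mm

Equal angle of view means equal height/f ratio, so f₂ = f₁ · (height₂/height₁) = 704 × 21.88/24.
f₂ = 704 × 0.91167 ≈ 641.813 mm.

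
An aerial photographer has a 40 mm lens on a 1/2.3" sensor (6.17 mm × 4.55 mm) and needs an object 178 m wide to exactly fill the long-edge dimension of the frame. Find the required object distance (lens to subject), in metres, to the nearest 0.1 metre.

1154.0 m

W: 178 m = 178000 mm.
Magnification m = w/W = dᵢ/dₒ; combined with 1/f = 1/dₒ + 1/dᵢ this gives dₒ = f·(1 + W/w).
dₒ = 40 mm × (1 + 178000/6.17) = 40 × 28850.2707 ≈ 1154010.827 mm = 1154.01 m.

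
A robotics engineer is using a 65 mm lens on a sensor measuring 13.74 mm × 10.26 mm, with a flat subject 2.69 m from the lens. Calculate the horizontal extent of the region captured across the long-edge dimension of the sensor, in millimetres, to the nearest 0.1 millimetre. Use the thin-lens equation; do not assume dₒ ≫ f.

554.9 mm

dₒ: 2.69 m = 2690 mm.
Similar triangles through the lens centre give W/dₒ = w/dᵢ; with 1/f = 1/dₒ + 1/dᵢ this gives W = w·(dₒ − f)/f.
W = 13.74 mm × (2690 − 65) / 65 = 13.74 × 40.3846 ≈ 554.885 mm.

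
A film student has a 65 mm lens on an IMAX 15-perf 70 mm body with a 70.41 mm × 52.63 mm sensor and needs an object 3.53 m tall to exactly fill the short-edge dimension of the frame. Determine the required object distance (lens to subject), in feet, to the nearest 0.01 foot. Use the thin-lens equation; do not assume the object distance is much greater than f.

W: 3.53 m = 3530 mm.
Magnification m = h/W = dᵢ/dₒ; combined with 1/f = 1/dₒ + 1/dᵢ this gives dₒ = f·(1 + W/h).
dₒ = 65 mm × (1 + 3530/52.63) = 65 × 68.0720 ≈ 4424.681 mm = 4424.681/304.8 ft = 14.5167 ft.

14.52 ft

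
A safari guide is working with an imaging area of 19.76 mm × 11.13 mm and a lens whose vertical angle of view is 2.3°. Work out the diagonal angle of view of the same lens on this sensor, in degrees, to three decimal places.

From the vertical AOV: f = 11.13 / (2·tan(1.15°)) = 11.13 / 0.04015 ≈ 277.2245 mm.
Sensor diagonal = √(19.76² + 11.13²) = √514.3345 ≈ 22.6789 mm.
Diagonal AOV = 2·arctan(22.6789 / (2 × 277.2245)) = 2·arctan(0.04090) ≈ 4.6846°.

4.685°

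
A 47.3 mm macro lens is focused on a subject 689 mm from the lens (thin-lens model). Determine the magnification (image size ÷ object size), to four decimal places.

Thin lens: 1/f = 1/dₒ + 1/dᵢ → 1/dᵢ = 1/47.3 − 1/689 = 0.0196903 mm⁻¹, so dᵢ ≈ 50.7865 mm.
Magnification m = dᵢ/dₒ = 50.7865/689 ≈ 0.07371.

0.0737×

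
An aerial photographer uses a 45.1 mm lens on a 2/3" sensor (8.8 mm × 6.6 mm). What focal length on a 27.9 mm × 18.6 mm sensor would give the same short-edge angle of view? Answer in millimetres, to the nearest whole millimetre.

127 mm

Equal angle of view means equal height/f ratio, so f₂ = f₁ · (height₂/height₁) = 45.1 × 18.6/6.6.
f₂ = 45.1 × 2.81818 ≈ 127.100 mm.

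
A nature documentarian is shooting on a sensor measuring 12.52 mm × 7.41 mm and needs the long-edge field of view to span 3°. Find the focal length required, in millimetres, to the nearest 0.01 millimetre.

From α = 2·arctan(w/2f) we get f = w / (2·tan(α/2)).
With w = 12.52 mm and α/2 = 1.5°, tan(α/2) ≈ 0.02619, so f ≈ 12.52 / 0.05237 ≈ 239.0598 mm.

239.06 mm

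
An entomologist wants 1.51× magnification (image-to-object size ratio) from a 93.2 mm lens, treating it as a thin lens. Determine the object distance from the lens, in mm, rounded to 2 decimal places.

With m = dᵢ/dₒ and 1/f = 1/dₒ + 1/dᵢ, substituting dᵢ = m·dₒ gives 1/f = (1 + 1/m)/dₒ, hence dₒ = f·(1 + 1/m).
dₒ = 93.2 × (1 + 1/1.51) = 93.2 × 1.66225 ≈ 154.922 mm.

154.92 mm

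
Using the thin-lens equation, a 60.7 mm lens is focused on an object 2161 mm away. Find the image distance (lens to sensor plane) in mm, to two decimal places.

1/dᵢ = 1/f − 1/dₒ = 1/60.7 − 1/2161 = 0.0160117 mm⁻¹.
dᵢ = 1/0.0160117 ≈ 62.4543 mm.

62.45 mm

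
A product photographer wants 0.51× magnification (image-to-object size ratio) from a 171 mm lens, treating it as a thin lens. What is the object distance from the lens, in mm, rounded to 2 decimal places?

506.29 mm

With m = dᵢ/dₒ and 1/f = 1/dₒ + 1/dᵢ, substituting dᵢ = m·dₒ gives 1/f = (1 + 1/m)/dₒ, hence dₒ = f·(1 + 1/m).
dₒ = 171 × (1 + 1/0.51) = 171 × 2.96078 ≈ 506.294 mm.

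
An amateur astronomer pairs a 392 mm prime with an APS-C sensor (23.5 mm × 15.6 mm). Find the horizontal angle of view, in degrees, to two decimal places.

Angle of view α = 2·arctan(w/2f) with w = 23.5 mm and f = 392 mm.
w/2f = 0.02997; arctan(0.02997) ≈ 1.7169°, so α ≈ 3.4338°.

3.43°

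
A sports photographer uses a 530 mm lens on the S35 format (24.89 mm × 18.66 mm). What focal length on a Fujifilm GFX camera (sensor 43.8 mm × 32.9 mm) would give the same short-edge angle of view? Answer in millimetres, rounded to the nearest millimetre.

Equal angle of view means equal height/f ratio, so f₂ = f₁ · (height₂/height₁) = 530 × 32.9/18.66.
f₂ = 530 × 1.76313 ≈ 934.459 mm.

934 mm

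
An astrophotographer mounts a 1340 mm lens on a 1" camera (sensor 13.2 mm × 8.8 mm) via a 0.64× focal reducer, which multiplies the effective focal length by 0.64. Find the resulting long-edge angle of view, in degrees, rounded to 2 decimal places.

0.88°

Effective focal length f = 1340 × 0.64 = 857.6 mm.
α = 2·arctan(13.2 / (2 × 857.6)) = 2·arctan(0.00770) ≈ 0.8819°.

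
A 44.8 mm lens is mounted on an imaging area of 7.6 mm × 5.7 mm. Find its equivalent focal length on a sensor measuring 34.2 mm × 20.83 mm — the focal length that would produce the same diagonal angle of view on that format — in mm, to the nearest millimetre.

Sensor diagonal = √(7.6² + 5.7²) = √90.2500 ≈ 9.5000 mm.
Sensor diagonal = √(34.2² + 20.83²) = √1603.5289 ≈ 40.0441 mm.
Equal angle of view means equal diagonal/f ratio, so f₂ = f₁ · (diagonal₂/diagonal₁) = 44.8 × 40.0441/9.5000.
f₂ = 44.8 × 4.21517 ≈ 188.839 mm.

189 mm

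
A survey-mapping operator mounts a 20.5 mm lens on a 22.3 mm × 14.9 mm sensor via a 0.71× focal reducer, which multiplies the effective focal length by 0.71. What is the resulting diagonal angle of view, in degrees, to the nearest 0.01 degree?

85.31°

Effective focal length f = 20.5 × 0.71 = 14.555 mm.
Sensor diagonal = √(22.3² + 14.9²) = √719.3000 ≈ 26.8198 mm.
α = 2·arctan(26.820 / (2 × 14.555)) = 2·arctan(0.92132) ≈ 85.3103°.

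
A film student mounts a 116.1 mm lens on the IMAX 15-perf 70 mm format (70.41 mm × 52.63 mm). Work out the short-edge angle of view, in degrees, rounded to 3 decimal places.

25.542°

Angle of view α = 2·arctan(h/2f) with h = 52.63 mm and f = 116.1 mm.
h/2f = 0.22666; arctan(0.22666) ≈ 12.7708°, so α ≈ 25.5415°.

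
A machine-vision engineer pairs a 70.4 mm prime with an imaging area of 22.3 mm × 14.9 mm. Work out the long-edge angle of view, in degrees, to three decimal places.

18.000°

Angle of view α = 2·arctan(w/2f) with w = 22.3 mm and f = 70.4 mm.
w/2f = 0.15838; arctan(0.15838) ≈ 8.9998°, so α ≈ 17.9996°.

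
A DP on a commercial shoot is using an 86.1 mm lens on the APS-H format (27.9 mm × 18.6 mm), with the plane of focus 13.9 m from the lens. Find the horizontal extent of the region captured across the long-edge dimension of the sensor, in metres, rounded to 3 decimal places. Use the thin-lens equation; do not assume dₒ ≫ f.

4.476 m

dₒ: 13.9 m = 13900 mm.
Similar triangles through the lens centre give W/dₒ = w/dᵢ; with 1/f = 1/dₒ + 1/dᵢ this gives W = w·(dₒ − f)/f.
W = 27.9 mm × (13900 − 86.1) / 86.1 = 27.9 × 160.4402 ≈ 4476.281 mm = 4.47628 m.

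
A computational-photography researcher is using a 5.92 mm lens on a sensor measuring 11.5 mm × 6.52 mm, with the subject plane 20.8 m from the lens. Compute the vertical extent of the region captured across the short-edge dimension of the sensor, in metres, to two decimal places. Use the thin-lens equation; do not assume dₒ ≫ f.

22.90 m

dₒ: 20.8 m = 20800 mm.
Similar triangles through the lens centre give W/dₒ = h/dᵢ; with 1/f = 1/dₒ + 1/dᵢ this gives W = h·(dₒ − f)/f.
W = 6.52 mm × (20800 − 5.92) / 5.92 = 6.52 × 3512.5135 ≈ 22901.588 mm = 22.9016 m.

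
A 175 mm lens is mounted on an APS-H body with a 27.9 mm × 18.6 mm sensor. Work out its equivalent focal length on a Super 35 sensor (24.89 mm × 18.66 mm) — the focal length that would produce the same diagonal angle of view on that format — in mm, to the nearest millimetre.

Sensor diagonal = √(27.9² + 18.6²) = √1124.3700 ≈ 33.5316 mm.
Sensor diagonal = √(24.89² + 18.66²) = √967.7077 ≈ 31.1080 mm.
Equal angle of view means equal diagonal/f ratio, so f₂ = f₁ · (diagonal₂/diagonal₁) = 175 × 31.1080/33.5316.
f₂ = 175 × 0.92772 ≈ 162.351 mm.

162 mm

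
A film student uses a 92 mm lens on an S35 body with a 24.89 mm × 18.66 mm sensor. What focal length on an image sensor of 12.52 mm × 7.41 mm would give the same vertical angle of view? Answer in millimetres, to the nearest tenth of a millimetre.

36.5 mm

Equal angle of view means equal height/f ratio, so f₂ = f₁ · (height₂/height₁) = 92 × 7.41/18.66.
f₂ = 92 × 0.39711 ≈ 36.534 mm.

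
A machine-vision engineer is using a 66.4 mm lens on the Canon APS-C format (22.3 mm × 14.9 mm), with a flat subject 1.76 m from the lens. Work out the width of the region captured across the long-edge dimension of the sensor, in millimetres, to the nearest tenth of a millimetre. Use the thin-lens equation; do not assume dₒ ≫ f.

dₒ: 1.76 m = 1760 mm.
Similar triangles through the lens centre give W/dₒ = w/dᵢ; with 1/f = 1/dₒ + 1/dᵢ this gives W = w·(dₒ − f)/f.
W = 22.3 mm × (1760 − 66.4) / 66.4 = 22.3 × 25.5060 ≈ 568.784 mm.

568.8 mm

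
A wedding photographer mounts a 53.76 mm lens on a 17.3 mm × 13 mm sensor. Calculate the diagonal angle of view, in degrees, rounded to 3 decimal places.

Sensor diagonal = √(17.3² + 13²) = √468.2900 ≈ 21.6400 mm.
Angle of view α = 2·arctan(d/2f) with d = 21.6400 mm and f = 53.76 mm.
d/2f = 0.20126; arctan(0.20126) ≈ 11.3796°, so α ≈ 22.7592°.

22.759°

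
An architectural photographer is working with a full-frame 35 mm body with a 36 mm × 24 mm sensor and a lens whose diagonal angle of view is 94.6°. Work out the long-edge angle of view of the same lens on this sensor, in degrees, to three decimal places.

84.081°

Sensor diagonal = √(36² + 24²) = √1872.0000 ≈ 43.2666 mm.
From the diagonal AOV: f = 43.2666 / (2·tan(47.3°)) = 43.2666 / 2.16738 ≈ 19.9626 mm.
Long-edge AOV = 2·arctan(36 / (2 × 19.9626)) = 2·arctan(0.90168) ≈ 84.0810°.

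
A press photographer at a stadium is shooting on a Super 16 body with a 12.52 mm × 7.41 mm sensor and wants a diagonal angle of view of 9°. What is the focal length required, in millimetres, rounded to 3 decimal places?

Sensor diagonal = √(12.52² + 7.41²) = √211.6585 ≈ 14.5485 mm.
From α = 2·arctan(d/2f) we get f = d / (2·tan(α/2)).
With d = 14.5485 mm and α/2 = 4.5°, tan(α/2) ≈ 0.07870, so f ≈ 14.5485 / 0.15740 ≈ 92.4280 mm.

92.428 mm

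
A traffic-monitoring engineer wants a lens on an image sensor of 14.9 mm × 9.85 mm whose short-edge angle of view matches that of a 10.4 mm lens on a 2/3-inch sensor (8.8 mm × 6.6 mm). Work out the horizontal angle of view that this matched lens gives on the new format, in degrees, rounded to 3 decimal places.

Equal short-edge AOV ⇒ f₂ = f₁ · 9.85/6.6 = 10.4 × 1.49242 ≈ 15.5212 mm.
Horizontal AOV on the new format = 2·arctan(14.9 / (2 × 15.5212)) = 2·arctan(0.47999) ≈ 51.2809°.

51.281°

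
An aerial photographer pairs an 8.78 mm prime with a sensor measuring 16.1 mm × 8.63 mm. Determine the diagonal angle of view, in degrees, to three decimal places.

92.261°

Sensor diagonal = √(16.1² + 8.63²) = √333.6869 ≈ 18.2671 mm.
Angle of view α = 2·arctan(d/2f) with d = 18.2671 mm and f = 8.78 mm.
d/2f = 1.04027; arctan(1.04027) ≈ 46.1307°, so α ≈ 92.2613°.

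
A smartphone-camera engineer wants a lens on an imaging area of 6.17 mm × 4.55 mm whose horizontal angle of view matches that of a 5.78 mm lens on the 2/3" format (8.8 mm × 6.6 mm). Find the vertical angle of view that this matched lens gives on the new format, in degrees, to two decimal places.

Equal horizontal AOV ⇒ f₂ = f₁ · 6.17/8.8 = 5.78 × 0.70114 ≈ 4.0526 mm.
Vertical AOV on the new format = 2·arctan(4.55 / (2 × 4.0526)) = 2·arctan(0.56137) ≈ 58.6173°.

58.62°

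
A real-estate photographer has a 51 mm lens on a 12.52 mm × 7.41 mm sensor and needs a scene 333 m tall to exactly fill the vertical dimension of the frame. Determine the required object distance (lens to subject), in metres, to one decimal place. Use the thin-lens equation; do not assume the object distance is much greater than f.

2292.0 m

W: 333 m = 333000 mm.
Magnification m = h/W = dᵢ/dₒ; combined with 1/f = 1/dₒ + 1/dᵢ this gives dₒ = f·(1 + W/h).
dₒ = 51 mm × (1 + 333000/7.41) = 51 × 44940.2713 ≈ 2291953.834 mm = 2291.95 m.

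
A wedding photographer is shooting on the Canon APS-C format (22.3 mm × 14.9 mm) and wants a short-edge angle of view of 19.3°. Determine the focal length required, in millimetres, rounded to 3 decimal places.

From α = 2·arctan(h/2f) we get f = h / (2·tan(α/2)).
With h = 14.9 mm and α/2 = 9.65°, tan(α/2) ≈ 0.17004, so f ≈ 14.9 / 0.34007 ≈ 43.8145 mm.

43.814 mm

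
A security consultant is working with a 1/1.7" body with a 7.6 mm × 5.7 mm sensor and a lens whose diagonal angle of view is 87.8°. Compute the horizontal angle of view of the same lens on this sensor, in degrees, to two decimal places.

Sensor diagonal = √(7.6² + 5.7²) = √90.2500 ≈ 9.5000 mm.
From the diagonal AOV: f = 9.5000 / (2·tan(43.9°)) = 9.5000 / 1.92464 ≈ 4.9360 mm.
Horizontal AOV = 2·arctan(7.6 / (2 × 4.9360)) = 2·arctan(0.76986) ≈ 75.1823°.

75.18°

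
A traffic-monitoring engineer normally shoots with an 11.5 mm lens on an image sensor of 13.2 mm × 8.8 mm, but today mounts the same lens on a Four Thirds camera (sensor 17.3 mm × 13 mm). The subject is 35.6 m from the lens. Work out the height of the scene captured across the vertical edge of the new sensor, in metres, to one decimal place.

40.2 m

The focal length stays 11.5 mm; the relevant sensor dimension is now h = 13 mm. Object distance dₒ = 35.6 m = 35600 mm.
Thin-lens field height W = h·(dₒ − f)/f = 13 × (35600 − 11.5)/11.5 ≈ 40230.478 mm = 40.2305 m.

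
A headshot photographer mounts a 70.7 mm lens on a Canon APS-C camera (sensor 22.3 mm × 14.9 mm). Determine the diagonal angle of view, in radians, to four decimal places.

0.3749 rad

Sensor diagonal = √(22.3² + 14.9²) = √719.3000 ≈ 26.8198 mm.
Angle of view α = 2·arctan(d/2f) with d = 26.8198 mm and f = 70.7 mm.
d/2f = 0.18967; arctan(0.18967) ≈ 0.1874 rad, so α ≈ 0.3749 rad.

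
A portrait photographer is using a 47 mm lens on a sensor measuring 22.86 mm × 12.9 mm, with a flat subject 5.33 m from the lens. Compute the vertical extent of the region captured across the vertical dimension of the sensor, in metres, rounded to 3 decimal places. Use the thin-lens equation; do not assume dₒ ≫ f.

dₒ: 5.33 m = 5330 mm.
Similar triangles through the lens centre give W/dₒ = h/dᵢ; with 1/f = 1/dₒ + 1/dᵢ this gives W = h·(dₒ − f)/f.
W = 12.9 mm × (5330 − 47) / 47 = 12.9 × 112.4043 ≈ 1450.015 mm = 1.45001 m.

1.450 m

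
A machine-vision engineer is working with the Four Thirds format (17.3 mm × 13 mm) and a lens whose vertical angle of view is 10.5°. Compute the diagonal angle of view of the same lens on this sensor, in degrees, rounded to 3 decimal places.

From the vertical AOV: f = 13 / (2·tan(5.25°)) = 13 / 0.18377 ≈ 70.7390 mm.
Sensor diagonal = √(17.3² + 13²) = √468.2900 ≈ 21.6400 mm.
Diagonal AOV = 2·arctan(21.6400 / (2 × 70.7390)) = 2·arctan(0.15296) ≈ 17.3927°.

17.393°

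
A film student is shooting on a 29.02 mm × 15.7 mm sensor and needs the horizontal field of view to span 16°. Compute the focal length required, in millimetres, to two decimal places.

103.24 mm

From α = 2·arctan(w/2f) we get f = w / (2·tan(α/2)).
With w = 29.02 mm and α/2 = 8°, tan(α/2) ≈ 0.14054, so f ≈ 29.02 / 0.28108 ≈ 103.2440 mm.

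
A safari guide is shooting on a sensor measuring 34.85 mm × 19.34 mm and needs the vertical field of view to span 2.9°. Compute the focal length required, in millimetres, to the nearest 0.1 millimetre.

382.0 mm

From α = 2·arctan(h/2f) we get f = h / (2·tan(α/2)).
With h = 19.34 mm and α/2 = 1.45°, tan(α/2) ≈ 0.02531, so f ≈ 19.34 / 0.05063 ≈ 382.0220 mm.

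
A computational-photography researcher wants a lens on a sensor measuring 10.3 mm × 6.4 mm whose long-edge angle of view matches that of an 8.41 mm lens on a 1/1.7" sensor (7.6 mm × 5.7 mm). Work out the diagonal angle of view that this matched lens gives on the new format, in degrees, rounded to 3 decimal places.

Equal long-edge AOV ⇒ f₂ = f₁ · 10.3/7.6 = 8.41 × 1.35526 ≈ 11.3978 mm.
Sensor diagonal = √(10.3² + 6.4²) = √147.0500 ≈ 12.1264 mm.
Diagonal AOV on the new format = 2·arctan(12.1264 / (2 × 11.3978)) = 2·arctan(0.53196) ≈ 56.0228°.

56.023°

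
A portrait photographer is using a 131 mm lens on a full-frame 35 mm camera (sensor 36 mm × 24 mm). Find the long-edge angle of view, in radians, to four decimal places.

Angle of view α = 2·arctan(w/2f) with w = 36 mm and f = 131 mm.
w/2f = 0.13740; arctan(0.13740) ≈ 0.1365 rad, so α ≈ 0.2731 rad.

0.2731 rad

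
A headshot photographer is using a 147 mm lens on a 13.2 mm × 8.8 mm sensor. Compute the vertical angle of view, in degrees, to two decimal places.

Angle of view α = 2·arctan(h/2f) with h = 8.8 mm and f = 147 mm.
h/2f = 0.02993; arctan(0.02993) ≈ 1.7145°, so α ≈ 3.4289°.

3.43°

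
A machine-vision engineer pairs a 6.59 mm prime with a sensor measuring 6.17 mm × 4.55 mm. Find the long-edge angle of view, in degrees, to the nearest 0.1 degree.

Angle of view α = 2·arctan(w/2f) with w = 6.17 mm and f = 6.59 mm.
w/2f = 0.46813; arctan(0.46813) ≈ 25.0859°, so α ≈ 50.1717°.

50.2°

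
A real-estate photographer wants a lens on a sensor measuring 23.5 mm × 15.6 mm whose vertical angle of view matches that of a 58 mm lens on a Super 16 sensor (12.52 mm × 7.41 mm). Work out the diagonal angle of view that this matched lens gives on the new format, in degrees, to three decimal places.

Equal vertical AOV ⇒ f₂ = f₁ · 15.6/7.41 = 58 × 2.10526 ≈ 122.1053 mm.
Sensor diagonal = √(23.5² + 15.6²) = √795.6100 ≈ 28.2066 mm.
Diagonal AOV on the new format = 2·arctan(28.2066 / (2 × 122.1053)) = 2·arctan(0.11550) ≈ 13.1771°.

13.177°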